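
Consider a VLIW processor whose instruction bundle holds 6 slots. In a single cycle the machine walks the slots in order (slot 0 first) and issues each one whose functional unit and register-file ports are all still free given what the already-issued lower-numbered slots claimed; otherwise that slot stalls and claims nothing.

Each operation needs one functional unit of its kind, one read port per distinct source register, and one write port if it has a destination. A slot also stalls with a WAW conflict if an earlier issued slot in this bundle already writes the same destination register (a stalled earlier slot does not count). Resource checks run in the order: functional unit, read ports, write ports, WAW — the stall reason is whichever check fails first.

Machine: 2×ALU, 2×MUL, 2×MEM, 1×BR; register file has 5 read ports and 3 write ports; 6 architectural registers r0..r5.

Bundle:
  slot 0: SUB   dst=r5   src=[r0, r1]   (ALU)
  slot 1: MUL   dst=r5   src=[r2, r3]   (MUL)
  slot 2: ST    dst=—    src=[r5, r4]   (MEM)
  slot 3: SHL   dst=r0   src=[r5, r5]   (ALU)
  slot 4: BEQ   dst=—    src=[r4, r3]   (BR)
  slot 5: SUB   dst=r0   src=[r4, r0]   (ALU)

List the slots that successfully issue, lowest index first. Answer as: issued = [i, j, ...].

issued = [0, 2, 3]

slot 0 (ALU): ISSUE — free A1,Mu2,Ld2,B1 rp3 wp2
slot 1 (MUL): stall WAW — free A1,Mu2,Ld2,B1 rp3 wp2
slot 2 (MEM): ISSUE — free A1,Mu2,Ld1,B1 rp1 wp2
slot 3 (ALU): ISSUE — free A0,Mu2,Ld1,B1 rp0 wp1
slot 4 (BR): stall RD_PORT — free A0,Mu2,Ld1,B1 rp0 wp1
slot 5 (ALU): stall FU — free A0,Mu2,Ld1,B1 rp0 wp1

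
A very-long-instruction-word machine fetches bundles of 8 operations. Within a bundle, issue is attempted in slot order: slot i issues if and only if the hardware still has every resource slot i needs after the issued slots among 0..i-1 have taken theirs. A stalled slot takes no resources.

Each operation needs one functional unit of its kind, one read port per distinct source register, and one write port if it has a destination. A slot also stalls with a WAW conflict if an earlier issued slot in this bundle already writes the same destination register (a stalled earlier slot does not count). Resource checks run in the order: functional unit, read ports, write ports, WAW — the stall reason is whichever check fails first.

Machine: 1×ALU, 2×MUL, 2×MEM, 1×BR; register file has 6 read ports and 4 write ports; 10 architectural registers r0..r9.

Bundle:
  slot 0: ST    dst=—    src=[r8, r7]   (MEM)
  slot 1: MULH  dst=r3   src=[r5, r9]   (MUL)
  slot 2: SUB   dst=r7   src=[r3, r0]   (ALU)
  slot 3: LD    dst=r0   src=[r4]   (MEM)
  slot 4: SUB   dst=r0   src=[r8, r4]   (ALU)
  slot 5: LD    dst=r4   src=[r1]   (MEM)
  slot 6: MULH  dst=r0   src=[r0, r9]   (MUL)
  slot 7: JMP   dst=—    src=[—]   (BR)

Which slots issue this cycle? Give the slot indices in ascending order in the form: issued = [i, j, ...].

issued = [0, 1, 2, 7]

slot 0 (MEM): ISSUE — free A1,Mu2,Ld1,B1 rp4 wp4
slot 1 (MUL): ISSUE — free A1,Mu1,Ld1,B1 rp2 wp3
slot 2 (ALU): ISSUE — free A0,Mu1,Ld1,B1 rp0 wp2
slot 3 (MEM): stall RD_PORT — free A0,Mu1,Ld1,B1 rp0 wp2
slot 4 (ALU): stall FU — free A0,Mu1,Ld1,B1 rp0 wp2
slot 5 (MEM): stall RD_PORT — free A0,Mu1,Ld1,B1 rp0 wp2
slot 6 (MUL): stall RD_PORT — free A0,Mu1,Ld1,B1 rp0 wp2
slot 7 (BR): ISSUE — free A0,Mu1,Ld1,B0 rp0 wp2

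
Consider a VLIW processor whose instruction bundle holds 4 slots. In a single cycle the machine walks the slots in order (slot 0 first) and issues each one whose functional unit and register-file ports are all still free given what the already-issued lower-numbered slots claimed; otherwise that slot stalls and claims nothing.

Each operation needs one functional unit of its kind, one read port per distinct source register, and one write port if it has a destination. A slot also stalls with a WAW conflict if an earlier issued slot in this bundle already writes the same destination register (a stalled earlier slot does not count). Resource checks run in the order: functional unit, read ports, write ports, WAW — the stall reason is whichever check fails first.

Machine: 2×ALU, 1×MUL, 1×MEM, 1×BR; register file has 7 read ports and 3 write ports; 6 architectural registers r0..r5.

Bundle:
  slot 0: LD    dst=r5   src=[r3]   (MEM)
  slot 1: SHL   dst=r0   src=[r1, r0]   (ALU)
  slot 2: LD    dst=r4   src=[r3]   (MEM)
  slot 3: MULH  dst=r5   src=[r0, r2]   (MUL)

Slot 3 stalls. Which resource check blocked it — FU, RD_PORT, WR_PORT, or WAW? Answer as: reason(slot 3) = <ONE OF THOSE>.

slot 0 (MEM): ISSUE — free A2,Mu1,Ld0,B1 rp6 wp2
slot 1 (ALU): ISSUE — free A1,Mu1,Ld0,B1 rp4 wp1
slot 2 (MEM): stall FU — free A1,Mu1,Ld0,B1 rp4 wp1
slot 3 (MUL): stall WAW — free A1,Mu1,Ld0,B1 rp4 wp1

reason(slot 3) = WAW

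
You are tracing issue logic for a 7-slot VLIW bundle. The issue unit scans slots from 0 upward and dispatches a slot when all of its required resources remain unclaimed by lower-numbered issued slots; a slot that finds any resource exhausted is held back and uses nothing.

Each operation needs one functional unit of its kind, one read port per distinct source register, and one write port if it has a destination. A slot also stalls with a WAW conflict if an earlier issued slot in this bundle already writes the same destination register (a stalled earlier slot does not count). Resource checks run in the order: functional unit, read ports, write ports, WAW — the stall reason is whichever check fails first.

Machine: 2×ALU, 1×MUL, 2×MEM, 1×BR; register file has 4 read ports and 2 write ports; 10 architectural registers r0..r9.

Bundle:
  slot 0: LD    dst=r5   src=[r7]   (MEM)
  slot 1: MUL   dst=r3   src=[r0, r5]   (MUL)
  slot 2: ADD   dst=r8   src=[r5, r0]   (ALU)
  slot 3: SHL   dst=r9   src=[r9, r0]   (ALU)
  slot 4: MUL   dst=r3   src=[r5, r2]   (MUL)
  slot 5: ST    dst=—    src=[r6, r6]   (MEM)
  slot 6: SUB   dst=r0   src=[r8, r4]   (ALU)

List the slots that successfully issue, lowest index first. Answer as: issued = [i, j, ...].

(0) want 1×MEM +1rd +1wr — yes → AL2|MU1|ME1|BR1|rd3|wr1
(1) want 1×MUL +2rd +1wr — yes → AL2|MU0|ME1|BR1|rd1|wr0
(2) want 1×ALU +2rd +1wr — RD_PORT → AL2|MU0|ME1|BR1|rd1|wr0
(3) want 1×ALU +2rd +1wr — RD_PORT → AL2|MU0|ME1|BR1|rd1|wr0
(4) want 1×MUL +2rd +1wr — FU → AL2|MU0|ME1|BR1|rd1|wr0
(5) want 1×MEM +1rd +0wr — yes → AL2|MU0|ME0|BR1|rd0|wr0
(6) want 1×ALU +2rd +1wr — RD_PORT → AL2|MU0|ME0|BR1|rd0|wr0

issued = [0, 1, 5]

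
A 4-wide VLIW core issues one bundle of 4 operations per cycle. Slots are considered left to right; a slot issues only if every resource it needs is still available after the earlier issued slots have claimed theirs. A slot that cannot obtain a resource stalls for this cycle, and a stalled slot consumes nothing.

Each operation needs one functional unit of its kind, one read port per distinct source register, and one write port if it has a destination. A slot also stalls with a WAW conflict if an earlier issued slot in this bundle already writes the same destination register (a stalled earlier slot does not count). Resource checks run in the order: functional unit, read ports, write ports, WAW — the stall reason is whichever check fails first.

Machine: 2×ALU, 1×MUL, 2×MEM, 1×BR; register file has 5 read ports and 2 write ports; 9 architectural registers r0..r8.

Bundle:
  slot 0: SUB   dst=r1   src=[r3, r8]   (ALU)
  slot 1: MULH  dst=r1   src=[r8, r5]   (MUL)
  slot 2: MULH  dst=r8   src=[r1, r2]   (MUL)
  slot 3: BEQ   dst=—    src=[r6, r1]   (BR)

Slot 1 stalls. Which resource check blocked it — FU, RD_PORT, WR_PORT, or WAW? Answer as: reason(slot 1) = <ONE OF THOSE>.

  0. ALU→r1 ⇒ go  {1A/1Mu/2Ld/1B | 3r 1w}
  1. MUL→r1 ⇒ no(WAW)  {1A/1Mu/2Ld/1B | 3r 1w}
  2. MUL→r8 ⇒ go  {1A/0Mu/2Ld/1B | 1r 0w}
  3. BR ⇒ no(RD_PORT)  {1A/0Mu/2Ld/1B | 1r 0w}

reason(slot 1) = WAW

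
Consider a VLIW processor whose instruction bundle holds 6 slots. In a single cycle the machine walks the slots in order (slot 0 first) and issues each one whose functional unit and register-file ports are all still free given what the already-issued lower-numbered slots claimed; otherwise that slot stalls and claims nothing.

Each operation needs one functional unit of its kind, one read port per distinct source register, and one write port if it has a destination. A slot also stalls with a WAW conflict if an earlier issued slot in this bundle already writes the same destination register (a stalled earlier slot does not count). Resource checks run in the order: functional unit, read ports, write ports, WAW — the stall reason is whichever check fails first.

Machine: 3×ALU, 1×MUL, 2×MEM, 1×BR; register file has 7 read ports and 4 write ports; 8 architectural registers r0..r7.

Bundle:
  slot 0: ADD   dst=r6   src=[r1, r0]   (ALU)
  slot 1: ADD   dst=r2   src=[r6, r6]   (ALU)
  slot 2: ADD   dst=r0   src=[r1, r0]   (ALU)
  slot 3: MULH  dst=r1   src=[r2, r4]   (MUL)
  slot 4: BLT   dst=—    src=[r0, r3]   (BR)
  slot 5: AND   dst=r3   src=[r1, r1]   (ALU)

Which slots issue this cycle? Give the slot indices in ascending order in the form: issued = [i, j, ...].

issued = [0, 1, 2, 3]

slot 0 (ALU): ISSUE — free A2,Mu1,Ld2,B1 rp5 wp3
slot 1 (ALU): ISSUE — free A1,Mu1,Ld2,B1 rp4 wp2
slot 2 (ALU): ISSUE — free A0,Mu1,Ld2,B1 rp2 wp1
slot 3 (MUL): ISSUE — free A0,Mu0,Ld2,B1 rp0 wp0
slot 4 (BR): stall RD_PORT — free A0,Mu0,Ld2,B1 rp0 wp0
slot 5 (ALU): stall FU — free A0,Mu0,Ld2,B1 rp0 wp0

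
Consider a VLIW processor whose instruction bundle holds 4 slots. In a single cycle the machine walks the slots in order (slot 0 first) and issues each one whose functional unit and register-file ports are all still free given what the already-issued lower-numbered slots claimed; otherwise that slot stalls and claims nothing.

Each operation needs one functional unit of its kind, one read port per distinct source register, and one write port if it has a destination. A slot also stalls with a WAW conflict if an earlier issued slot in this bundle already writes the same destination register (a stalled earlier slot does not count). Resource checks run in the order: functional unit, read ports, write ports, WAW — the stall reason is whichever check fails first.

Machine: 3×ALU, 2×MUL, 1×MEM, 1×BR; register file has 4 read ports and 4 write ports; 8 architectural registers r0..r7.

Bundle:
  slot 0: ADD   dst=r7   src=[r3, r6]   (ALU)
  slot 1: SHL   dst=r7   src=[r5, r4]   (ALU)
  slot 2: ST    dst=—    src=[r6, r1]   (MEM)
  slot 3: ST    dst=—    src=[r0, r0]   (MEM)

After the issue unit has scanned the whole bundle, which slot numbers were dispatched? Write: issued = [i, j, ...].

(0) want 1×ALU +2rd +1wr — yes → AL2|MU2|ME1|BR1|rd2|wr3
(1) want 1×ALU +2rd +1wr — WAW → AL2|MU2|ME1|BR1|rd2|wr3
(2) want 1×MEM +2rd +0wr — yes → AL2|MU2|ME0|BR1|rd0|wr3
(3) want 1×MEM +1rd +0wr — FU → AL2|MU2|ME0|BR1|rd0|wr3

issued = [0, 2]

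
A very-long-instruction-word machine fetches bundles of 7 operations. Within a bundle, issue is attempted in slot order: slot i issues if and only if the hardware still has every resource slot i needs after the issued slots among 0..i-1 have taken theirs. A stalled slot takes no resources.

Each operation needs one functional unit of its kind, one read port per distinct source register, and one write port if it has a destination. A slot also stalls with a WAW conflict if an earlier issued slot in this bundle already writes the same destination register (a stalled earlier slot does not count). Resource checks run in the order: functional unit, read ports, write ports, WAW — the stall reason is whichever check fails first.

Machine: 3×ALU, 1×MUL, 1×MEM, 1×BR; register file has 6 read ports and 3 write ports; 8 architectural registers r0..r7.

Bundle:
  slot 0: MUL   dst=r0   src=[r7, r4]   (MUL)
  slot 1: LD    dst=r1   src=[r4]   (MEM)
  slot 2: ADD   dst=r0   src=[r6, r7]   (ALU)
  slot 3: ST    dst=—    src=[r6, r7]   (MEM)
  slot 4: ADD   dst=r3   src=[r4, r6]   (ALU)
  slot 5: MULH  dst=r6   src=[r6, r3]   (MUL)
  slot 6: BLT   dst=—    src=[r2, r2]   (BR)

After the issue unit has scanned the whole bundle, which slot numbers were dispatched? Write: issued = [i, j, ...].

(0) want 1×MUL +2rd +1wr — yes → AL3|MU0|ME1|BR1|rd4|wr2
(1) want 1×MEM +1rd +1wr — yes → AL3|MU0|ME0|BR1|rd3|wr1
(2) want 1×ALU +2rd +1wr — WAW → AL3|MU0|ME0|BR1|rd3|wr1
(3) want 1×MEM +2rd +0wr — FU → AL3|MU0|ME0|BR1|rd3|wr1
(4) want 1×ALU +2rd +1wr — yes → AL2|MU0|ME0|BR1|rd1|wr0
(5) want 1×MUL +2rd +1wr — FU → AL2|MU0|ME0|BR1|rd1|wr0
(6) want 1×BR +1rd +0wr — yes → AL2|MU0|ME0|BR0|rd0|wr0

issued = [0, 1, 4, 6]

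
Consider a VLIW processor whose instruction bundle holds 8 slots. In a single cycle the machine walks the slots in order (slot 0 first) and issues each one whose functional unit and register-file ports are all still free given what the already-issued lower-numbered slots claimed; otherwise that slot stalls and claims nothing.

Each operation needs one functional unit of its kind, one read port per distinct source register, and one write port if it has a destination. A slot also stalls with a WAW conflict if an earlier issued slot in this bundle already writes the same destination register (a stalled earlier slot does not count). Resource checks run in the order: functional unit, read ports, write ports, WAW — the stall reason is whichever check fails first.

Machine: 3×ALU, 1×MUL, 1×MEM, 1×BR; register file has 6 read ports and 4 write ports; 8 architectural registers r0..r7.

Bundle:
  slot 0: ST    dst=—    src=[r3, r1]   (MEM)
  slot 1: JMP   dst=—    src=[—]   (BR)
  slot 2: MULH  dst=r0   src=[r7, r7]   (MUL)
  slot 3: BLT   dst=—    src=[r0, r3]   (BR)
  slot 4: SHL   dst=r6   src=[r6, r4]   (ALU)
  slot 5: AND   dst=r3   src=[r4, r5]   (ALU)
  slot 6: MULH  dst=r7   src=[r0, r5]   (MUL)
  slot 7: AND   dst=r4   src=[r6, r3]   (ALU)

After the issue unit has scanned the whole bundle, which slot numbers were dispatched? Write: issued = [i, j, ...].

issued = [0, 1, 2, 4]

  0. MEM ⇒ go  {3A/1Mu/0Ld/1B | 4r 4w}
  1. BR ⇒ go  {3A/1Mu/0Ld/0B | 4r 4w}
  2. MUL→r0 ⇒ go  {3A/0Mu/0Ld/0B | 3r 3w}
  3. BR ⇒ no(FU)  {3A/0Mu/0Ld/0B | 3r 3w}
  4. ALU→r6 ⇒ go  {2A/0Mu/0Ld/0B | 1r 2w}
  5. ALU→r3 ⇒ no(RD_PORT)  {2A/0Mu/0Ld/0B | 1r 2w}
  6. MUL→r7 ⇒ no(FU)  {2A/0Mu/0Ld/0B | 1r 2w}
  7. ALU→r4 ⇒ no(RD_PORT)  {2A/0Mu/0Ld/0B | 1r 2w}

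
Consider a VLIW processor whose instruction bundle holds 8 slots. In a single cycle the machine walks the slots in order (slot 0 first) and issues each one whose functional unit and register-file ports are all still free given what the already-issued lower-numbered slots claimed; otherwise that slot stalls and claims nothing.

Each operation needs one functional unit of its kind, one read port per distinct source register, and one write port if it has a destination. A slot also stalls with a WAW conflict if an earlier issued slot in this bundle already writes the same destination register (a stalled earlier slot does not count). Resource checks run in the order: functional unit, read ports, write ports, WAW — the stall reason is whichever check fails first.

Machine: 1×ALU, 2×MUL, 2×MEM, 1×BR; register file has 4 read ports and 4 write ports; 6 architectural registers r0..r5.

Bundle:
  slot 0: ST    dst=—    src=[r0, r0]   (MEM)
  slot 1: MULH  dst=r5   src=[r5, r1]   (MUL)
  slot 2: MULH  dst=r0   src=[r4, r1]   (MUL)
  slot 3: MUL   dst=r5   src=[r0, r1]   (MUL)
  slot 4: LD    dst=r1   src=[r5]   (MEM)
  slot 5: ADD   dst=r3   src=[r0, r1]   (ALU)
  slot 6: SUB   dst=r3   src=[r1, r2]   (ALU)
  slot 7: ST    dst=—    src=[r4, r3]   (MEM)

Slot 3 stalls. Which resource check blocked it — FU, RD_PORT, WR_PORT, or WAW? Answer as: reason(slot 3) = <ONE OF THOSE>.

reason(slot 3) = RD_PORT

slot 0 (MEM): ISSUE — free A1,Mu2,Ld1,B1 rp3 wp4
slot 1 (MUL): ISSUE — free A1,Mu1,Ld1,B1 rp1 wp3
slot 2 (MUL): stall RD_PORT — free A1,Mu1,Ld1,B1 rp1 wp3
slot 3 (MUL): stall RD_PORT — free A1,Mu1,Ld1,B1 rp1 wp3
slot 4 (MEM): ISSUE — free A1,Mu1,Ld0,B1 rp0 wp2
slot 5 (ALU): stall RD_PORT — free A1,Mu1,Ld0,B1 rp0 wp2
slot 6 (ALU): stall RD_PORT — free A1,Mu1,Ld0,B1 rp0 wp2
slot 7 (MEM): stall FU — free A1,Mu1,Ld0,B1 rp0 wp2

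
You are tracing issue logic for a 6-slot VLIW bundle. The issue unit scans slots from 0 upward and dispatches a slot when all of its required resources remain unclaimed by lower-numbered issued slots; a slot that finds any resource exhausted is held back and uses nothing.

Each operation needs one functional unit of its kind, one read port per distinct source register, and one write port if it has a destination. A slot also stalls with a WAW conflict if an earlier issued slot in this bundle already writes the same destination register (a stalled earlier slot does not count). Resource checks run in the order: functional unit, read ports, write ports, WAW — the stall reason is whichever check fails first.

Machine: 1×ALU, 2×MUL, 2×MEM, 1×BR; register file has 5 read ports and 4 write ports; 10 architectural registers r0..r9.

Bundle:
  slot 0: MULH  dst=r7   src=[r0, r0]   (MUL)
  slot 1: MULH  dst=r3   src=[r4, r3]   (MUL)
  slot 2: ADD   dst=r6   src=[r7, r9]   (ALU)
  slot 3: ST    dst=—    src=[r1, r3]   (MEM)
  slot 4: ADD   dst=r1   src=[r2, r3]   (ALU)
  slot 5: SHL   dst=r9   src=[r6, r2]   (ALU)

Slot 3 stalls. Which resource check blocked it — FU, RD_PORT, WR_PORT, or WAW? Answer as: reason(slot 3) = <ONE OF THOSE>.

reason(slot 3) = RD_PORT

  0. MUL→r7 ⇒ go  {1A/1Mu/2Ld/1B | 4r 3w}
  1. MUL→r3 ⇒ go  {1A/0Mu/2Ld/1B | 2r 2w}
  2. ALU→r6 ⇒ go  {0A/0Mu/2Ld/1B | 0r 1w}
  3. MEM ⇒ no(RD_PORT)  {0A/0Mu/2Ld/1B | 0r 1w}
  4. ALU→r1 ⇒ no(FU)  {0A/0Mu/2Ld/1B | 0r 1w}
  5. ALU→r9 ⇒ no(FU)  {0A/0Mu/2Ld/1B | 0r 1w}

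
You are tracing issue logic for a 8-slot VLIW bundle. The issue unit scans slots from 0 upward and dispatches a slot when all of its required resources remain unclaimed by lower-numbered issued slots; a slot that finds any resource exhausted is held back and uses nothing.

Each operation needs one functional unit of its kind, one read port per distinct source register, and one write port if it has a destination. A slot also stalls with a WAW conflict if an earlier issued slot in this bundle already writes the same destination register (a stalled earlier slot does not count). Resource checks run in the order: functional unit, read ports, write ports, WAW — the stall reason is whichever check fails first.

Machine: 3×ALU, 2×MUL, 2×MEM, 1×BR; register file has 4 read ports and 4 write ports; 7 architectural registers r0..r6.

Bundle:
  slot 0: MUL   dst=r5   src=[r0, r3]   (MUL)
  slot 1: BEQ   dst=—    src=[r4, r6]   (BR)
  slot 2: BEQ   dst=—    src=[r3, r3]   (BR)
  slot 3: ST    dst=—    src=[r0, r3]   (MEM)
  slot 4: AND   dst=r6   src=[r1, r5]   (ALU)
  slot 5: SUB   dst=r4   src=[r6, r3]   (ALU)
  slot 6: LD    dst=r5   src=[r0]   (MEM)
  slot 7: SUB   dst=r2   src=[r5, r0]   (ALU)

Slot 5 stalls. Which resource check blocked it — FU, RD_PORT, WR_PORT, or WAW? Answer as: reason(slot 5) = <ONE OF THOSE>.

reason(slot 5) = RD_PORT

[0] MUL needs rd=2 wr=1: ok; after: ALU=3 MUL=1 MEM=2 BR=1, R=2, W=3
[1] BR needs rd=2 wr=0: ok; after: ALU=3 MUL=1 MEM=2 BR=0, R=0, W=3
[2] BR needs rd=1 wr=0: FU; after: ALU=3 MUL=1 MEM=2 BR=0, R=0, W=3
[3] MEM needs rd=2 wr=0: RD_PORT; after: ALU=3 MUL=1 MEM=2 BR=0, R=0, W=3
[4] ALU needs rd=2 wr=1: RD_PORT; after: ALU=3 MUL=1 MEM=2 BR=0, R=0, W=3
[5] ALU needs rd=2 wr=1: RD_PORT; after: ALU=3 MUL=1 MEM=2 BR=0, R=0, W=3
[6] MEM needs rd=1 wr=1: RD_PORT; after: ALU=3 MUL=1 MEM=2 BR=0, R=0, W=3
[7] ALU needs rd=2 wr=1: RD_PORT; after: ALU=3 MUL=1 MEM=2 BR=0, R=0, W=3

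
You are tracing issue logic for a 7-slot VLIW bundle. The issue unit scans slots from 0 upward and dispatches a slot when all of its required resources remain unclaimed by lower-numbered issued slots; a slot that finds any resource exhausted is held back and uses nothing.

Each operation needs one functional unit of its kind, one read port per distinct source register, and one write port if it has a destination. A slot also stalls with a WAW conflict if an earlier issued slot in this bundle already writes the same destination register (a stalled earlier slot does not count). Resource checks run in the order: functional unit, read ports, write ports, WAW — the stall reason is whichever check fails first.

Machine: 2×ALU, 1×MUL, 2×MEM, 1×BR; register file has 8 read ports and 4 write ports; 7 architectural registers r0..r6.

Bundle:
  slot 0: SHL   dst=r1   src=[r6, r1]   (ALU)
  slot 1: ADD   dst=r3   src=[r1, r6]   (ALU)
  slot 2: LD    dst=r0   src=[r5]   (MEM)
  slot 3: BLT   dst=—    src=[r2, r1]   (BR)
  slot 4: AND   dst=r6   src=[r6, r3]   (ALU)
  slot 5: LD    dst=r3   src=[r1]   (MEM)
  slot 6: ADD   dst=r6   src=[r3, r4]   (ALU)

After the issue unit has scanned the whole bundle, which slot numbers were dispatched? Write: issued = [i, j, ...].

[0] ALU needs rd=2 wr=1: ok; after: ALU=1 MUL=1 MEM=2 BR=1, R=6, W=3
[1] ALU needs rd=2 wr=1: ok; after: ALU=0 MUL=1 MEM=2 BR=1, R=4, W=2
[2] MEM needs rd=1 wr=1: ok; after: ALU=0 MUL=1 MEM=1 BR=1, R=3, W=1
[3] BR needs rd=2 wr=0: ok; after: ALU=0 MUL=1 MEM=1 BR=0, R=1, W=1
[4] ALU needs rd=2 wr=1: FU; after: ALU=0 MUL=1 MEM=1 BR=0, R=1, W=1
[5] MEM needs rd=1 wr=1: WAW; after: ALU=0 MUL=1 MEM=1 BR=0, R=1, W=1
[6] ALU needs rd=2 wr=1: FU; after: ALU=0 MUL=1 MEM=1 BR=0, R=1, W=1

issued = [0, 1, 2, 3]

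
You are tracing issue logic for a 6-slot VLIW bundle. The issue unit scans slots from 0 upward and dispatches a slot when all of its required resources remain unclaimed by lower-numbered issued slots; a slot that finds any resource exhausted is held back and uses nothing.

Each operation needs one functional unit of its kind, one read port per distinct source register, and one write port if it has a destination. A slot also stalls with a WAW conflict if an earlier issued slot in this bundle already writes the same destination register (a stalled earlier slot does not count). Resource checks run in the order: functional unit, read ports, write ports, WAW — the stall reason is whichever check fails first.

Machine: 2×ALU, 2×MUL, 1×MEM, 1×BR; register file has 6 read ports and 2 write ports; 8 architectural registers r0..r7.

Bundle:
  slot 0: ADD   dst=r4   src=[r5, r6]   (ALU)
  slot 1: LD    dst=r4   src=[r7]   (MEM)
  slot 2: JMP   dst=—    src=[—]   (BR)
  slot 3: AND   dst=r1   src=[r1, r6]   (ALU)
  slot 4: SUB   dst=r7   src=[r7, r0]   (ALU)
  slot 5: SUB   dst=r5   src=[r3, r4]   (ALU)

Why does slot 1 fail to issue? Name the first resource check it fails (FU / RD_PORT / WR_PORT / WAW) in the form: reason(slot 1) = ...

slot 0 (ALU): ISSUE — free A1,Mu2,Ld1,B1 rp4 wp1
slot 1 (MEM): stall WAW — free A1,Mu2,Ld1,B1 rp4 wp1
slot 2 (BR): ISSUE — free A1,Mu2,Ld1,B0 rp4 wp1
slot 3 (ALU): ISSUE — free A0,Mu2,Ld1,B0 rp2 wp0
slot 4 (ALU): stall FU — free A0,Mu2,Ld1,B0 rp2 wp0
slot 5 (ALU): stall FU — free A0,Mu2,Ld1,B0 rp2 wp0

reason(slot 1) = WAW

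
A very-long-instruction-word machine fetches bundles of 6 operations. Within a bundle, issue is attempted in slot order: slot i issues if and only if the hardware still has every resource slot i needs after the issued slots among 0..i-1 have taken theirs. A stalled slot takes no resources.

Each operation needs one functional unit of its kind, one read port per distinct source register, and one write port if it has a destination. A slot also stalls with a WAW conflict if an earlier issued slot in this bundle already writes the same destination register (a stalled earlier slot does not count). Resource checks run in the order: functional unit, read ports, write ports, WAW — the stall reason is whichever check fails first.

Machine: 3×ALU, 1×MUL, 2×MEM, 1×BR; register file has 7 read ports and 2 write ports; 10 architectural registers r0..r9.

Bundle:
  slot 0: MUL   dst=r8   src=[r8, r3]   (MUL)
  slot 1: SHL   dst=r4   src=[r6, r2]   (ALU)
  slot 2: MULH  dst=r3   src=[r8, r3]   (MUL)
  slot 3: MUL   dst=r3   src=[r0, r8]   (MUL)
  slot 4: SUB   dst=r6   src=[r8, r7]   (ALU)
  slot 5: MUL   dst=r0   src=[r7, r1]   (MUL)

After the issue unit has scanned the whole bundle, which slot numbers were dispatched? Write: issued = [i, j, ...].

[0] MUL needs rd=2 wr=1: ok; after: ALU=3 MUL=0 MEM=2 BR=1, R=5, W=1
[1] ALU needs rd=2 wr=1: ok; after: ALU=2 MUL=0 MEM=2 BR=1, R=3, W=0
[2] MUL needs rd=2 wr=1: FU; after: ALU=2 MUL=0 MEM=2 BR=1, R=3, W=0
[3] MUL needs rd=2 wr=1: FU; after: ALU=2 MUL=0 MEM=2 BR=1, R=3, W=0
[4] ALU needs rd=2 wr=1: WR_PORT; after: ALU=2 MUL=0 MEM=2 BR=1, R=3, W=0
[5] MUL needs rd=2 wr=1: FU; after: ALU=2 MUL=0 MEM=2 BR=1, R=3, W=0

issued = [0, 1]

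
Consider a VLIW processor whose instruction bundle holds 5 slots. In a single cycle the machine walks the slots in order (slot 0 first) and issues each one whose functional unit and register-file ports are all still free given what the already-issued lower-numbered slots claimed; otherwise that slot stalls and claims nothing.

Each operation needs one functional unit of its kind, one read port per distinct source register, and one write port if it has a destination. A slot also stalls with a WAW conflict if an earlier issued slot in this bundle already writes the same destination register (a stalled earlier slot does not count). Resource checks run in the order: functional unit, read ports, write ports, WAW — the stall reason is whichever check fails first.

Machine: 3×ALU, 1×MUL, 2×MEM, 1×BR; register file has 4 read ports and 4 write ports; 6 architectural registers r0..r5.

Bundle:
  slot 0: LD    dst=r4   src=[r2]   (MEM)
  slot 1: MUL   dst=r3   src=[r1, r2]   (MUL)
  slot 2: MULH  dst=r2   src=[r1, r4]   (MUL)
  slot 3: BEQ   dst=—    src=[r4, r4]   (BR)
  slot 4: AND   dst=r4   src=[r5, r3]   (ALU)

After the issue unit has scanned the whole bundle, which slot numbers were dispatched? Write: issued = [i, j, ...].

  0. MEM→r4 ⇒ go  {3A/1Mu/1Ld/1B | 3r 3w}
  1. MUL→r3 ⇒ go  {3A/0Mu/1Ld/1B | 1r 2w}
  2. MUL→r2 ⇒ no(FU)  {3A/0Mu/1Ld/1B | 1r 2w}
  3. BR ⇒ go  {3A/0Mu/1Ld/0B | 0r 2w}
  4. ALU→r4 ⇒ no(RD_PORT)  {3A/0Mu/1Ld/0B | 0r 2w}

issued = [0, 1, 3]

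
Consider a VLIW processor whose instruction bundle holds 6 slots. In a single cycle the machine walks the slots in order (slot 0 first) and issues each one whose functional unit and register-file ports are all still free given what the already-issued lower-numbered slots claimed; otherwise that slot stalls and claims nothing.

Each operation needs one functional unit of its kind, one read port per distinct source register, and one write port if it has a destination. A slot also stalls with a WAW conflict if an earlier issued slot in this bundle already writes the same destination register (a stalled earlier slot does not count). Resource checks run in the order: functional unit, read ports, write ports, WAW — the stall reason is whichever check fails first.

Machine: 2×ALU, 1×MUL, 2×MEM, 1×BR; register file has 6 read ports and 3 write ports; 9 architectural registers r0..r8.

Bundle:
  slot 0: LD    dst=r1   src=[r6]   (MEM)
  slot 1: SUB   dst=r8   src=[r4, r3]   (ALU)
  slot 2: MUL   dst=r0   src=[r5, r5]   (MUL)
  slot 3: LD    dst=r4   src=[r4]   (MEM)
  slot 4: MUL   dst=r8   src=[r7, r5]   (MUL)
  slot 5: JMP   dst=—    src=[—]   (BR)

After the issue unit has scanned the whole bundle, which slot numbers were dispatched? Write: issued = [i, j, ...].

issued = [0, 1, 2, 5]

slot 0 (MEM): ISSUE — free A2,Mu1,Ld1,B1 rp5 wp2
slot 1 (ALU): ISSUE — free A1,Mu1,Ld1,B1 rp3 wp1
slot 2 (MUL): ISSUE — free A1,Mu0,Ld1,B1 rp2 wp0
slot 3 (MEM): stall WR_PORT — free A1,Mu0,Ld1,B1 rp2 wp0
slot 4 (MUL): stall FU — free A1,Mu0,Ld1,B1 rp2 wp0
slot 5 (BR): ISSUE — free A1,Mu0,Ld1,B0 rp2 wp0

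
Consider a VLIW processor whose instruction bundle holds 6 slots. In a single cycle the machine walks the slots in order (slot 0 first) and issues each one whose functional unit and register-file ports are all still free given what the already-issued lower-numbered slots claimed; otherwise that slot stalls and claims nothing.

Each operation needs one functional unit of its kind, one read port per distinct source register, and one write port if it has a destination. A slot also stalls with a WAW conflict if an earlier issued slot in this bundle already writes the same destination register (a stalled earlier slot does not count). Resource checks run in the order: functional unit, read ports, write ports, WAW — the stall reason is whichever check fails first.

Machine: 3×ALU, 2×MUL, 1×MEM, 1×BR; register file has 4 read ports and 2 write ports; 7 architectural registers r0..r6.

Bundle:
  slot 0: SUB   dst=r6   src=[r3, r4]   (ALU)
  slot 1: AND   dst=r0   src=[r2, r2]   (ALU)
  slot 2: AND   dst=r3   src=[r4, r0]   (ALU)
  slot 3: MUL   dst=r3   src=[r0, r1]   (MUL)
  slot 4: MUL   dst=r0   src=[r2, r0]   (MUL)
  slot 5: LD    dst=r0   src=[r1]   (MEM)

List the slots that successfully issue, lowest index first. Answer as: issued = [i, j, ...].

issued = [0, 1]

#0 ALU src=r3,r4 dispatched  <A:2 Mu:2 Ld:1 B:1 rd:2 wr:1>
#1 ALU src=r2,r2 dispatched  <A:1 Mu:2 Ld:1 B:1 rd:1 wr:0>
#2 ALU src=r4,r0 held:RD_PORT  <A:1 Mu:2 Ld:1 B:1 rd:1 wr:0>
#3 MUL src=r0,r1 held:RD_PORT  <A:1 Mu:2 Ld:1 B:1 rd:1 wr:0>
#4 MUL src=r2,r0 held:RD_PORT  <A:1 Mu:2 Ld:1 B:1 rd:1 wr:0>
#5 MEM src=r1 held:WR_PORT  <A:1 Mu:2 Ld:1 B:1 rd:1 wr:0>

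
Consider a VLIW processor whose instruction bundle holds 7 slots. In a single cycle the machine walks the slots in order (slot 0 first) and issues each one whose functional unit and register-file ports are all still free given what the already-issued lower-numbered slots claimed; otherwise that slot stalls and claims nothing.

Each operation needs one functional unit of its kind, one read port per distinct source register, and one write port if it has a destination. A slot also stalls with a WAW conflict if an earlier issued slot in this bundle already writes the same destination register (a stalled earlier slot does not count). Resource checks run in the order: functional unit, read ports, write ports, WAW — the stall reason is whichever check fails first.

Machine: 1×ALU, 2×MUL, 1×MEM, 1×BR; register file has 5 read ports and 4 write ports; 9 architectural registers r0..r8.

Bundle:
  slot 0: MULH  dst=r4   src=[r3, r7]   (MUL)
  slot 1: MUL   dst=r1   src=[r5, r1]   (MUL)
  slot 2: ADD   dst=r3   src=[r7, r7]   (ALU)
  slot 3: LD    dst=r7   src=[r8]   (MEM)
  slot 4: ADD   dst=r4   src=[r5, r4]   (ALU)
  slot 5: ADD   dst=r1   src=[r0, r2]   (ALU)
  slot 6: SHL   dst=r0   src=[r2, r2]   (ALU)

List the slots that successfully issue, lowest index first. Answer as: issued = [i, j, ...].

issued = [0, 1, 2]

slot 0 (MUL): ISSUE — free A1,Mu1,Ld1,B1 rp3 wp3
slot 1 (MUL): ISSUE — free A1,Mu0,Ld1,B1 rp1 wp2
slot 2 (ALU): ISSUE — free A0,Mu0,Ld1,B1 rp0 wp1
slot 3 (MEM): stall RD_PORT — free A0,Mu0,Ld1,B1 rp0 wp1
slot 4 (ALU): stall FU — free A0,Mu0,Ld1,B1 rp0 wp1
slot 5 (ALU): stall FU — free A0,Mu0,Ld1,B1 rp0 wp1
slot 6 (ALU): stall FU — free A0,Mu0,Ld1,B1 rp0 wp1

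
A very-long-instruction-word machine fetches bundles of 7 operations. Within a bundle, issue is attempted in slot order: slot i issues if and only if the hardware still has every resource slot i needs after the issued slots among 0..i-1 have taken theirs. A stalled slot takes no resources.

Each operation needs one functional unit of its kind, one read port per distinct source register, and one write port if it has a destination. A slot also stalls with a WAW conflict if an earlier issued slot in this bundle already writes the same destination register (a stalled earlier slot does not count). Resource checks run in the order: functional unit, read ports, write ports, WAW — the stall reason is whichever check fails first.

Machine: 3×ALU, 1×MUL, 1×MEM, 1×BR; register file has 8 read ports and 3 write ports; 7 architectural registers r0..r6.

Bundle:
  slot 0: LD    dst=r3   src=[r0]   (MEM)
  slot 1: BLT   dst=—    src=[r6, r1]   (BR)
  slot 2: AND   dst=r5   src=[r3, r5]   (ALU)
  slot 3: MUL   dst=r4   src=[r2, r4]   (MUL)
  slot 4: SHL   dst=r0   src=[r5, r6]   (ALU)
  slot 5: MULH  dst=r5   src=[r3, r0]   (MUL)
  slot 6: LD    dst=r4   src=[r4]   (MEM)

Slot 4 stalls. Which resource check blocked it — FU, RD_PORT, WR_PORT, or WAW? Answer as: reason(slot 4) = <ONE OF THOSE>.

#0 MEM src=r0 dispatched  <A:3 Mu:1 Ld:0 B:1 rd:7 wr:2>
#1 BR src=r6,r1 dispatched  <A:3 Mu:1 Ld:0 B:0 rd:5 wr:2>
#2 ALU src=r3,r5 dispatched  <A:2 Mu:1 Ld:0 B:0 rd:3 wr:1>
#3 MUL src=r2,r4 dispatched  <A:2 Mu:0 Ld:0 B:0 rd:1 wr:0>
#4 ALU src=r5,r6 held:RD_PORT  <A:2 Mu:0 Ld:0 B:0 rd:1 wr:0>
#5 MUL src=r3,r0 held:FU  <A:2 Mu:0 Ld:0 B:0 rd:1 wr:0>
#6 MEM src=r4 held:FU  <A:2 Mu:0 Ld:0 B:0 rd:1 wr:0>

reason(slot 4) = RD_PORT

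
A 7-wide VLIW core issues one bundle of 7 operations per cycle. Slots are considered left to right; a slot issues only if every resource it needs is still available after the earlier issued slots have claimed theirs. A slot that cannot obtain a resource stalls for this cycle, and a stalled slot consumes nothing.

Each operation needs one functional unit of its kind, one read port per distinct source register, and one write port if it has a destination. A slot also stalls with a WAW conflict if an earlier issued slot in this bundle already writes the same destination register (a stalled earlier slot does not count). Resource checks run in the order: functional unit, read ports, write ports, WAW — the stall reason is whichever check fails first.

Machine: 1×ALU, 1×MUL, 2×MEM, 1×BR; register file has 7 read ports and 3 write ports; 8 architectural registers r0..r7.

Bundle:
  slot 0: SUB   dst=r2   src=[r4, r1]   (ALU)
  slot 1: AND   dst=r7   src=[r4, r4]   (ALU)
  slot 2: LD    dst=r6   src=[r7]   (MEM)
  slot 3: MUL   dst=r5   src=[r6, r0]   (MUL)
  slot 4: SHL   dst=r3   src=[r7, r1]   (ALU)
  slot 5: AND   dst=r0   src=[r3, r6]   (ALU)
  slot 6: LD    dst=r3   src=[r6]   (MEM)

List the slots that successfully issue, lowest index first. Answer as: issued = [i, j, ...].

(0) want 1×ALU +2rd +1wr — yes → AL0|MU1|ME2|BR1|rd5|wr2
(1) want 1×ALU +1rd +1wr — FU → AL0|MU1|ME2|BR1|rd5|wr2
(2) want 1×MEM +1rd +1wr — yes → AL0|MU1|ME1|BR1|rd4|wr1
(3) want 1×MUL +2rd +1wr — yes → AL0|MU0|ME1|BR1|rd2|wr0
(4) want 1×ALU +2rd +1wr — FU → AL0|MU0|ME1|BR1|rd2|wr0
(5) want 1×ALU +2rd +1wr — FU → AL0|MU0|ME1|BR1|rd2|wr0
(6) want 1×MEM +1rd +1wr — WR_PORT → AL0|MU0|ME1|BR1|rd2|wr0

issued = [0, 2, 3]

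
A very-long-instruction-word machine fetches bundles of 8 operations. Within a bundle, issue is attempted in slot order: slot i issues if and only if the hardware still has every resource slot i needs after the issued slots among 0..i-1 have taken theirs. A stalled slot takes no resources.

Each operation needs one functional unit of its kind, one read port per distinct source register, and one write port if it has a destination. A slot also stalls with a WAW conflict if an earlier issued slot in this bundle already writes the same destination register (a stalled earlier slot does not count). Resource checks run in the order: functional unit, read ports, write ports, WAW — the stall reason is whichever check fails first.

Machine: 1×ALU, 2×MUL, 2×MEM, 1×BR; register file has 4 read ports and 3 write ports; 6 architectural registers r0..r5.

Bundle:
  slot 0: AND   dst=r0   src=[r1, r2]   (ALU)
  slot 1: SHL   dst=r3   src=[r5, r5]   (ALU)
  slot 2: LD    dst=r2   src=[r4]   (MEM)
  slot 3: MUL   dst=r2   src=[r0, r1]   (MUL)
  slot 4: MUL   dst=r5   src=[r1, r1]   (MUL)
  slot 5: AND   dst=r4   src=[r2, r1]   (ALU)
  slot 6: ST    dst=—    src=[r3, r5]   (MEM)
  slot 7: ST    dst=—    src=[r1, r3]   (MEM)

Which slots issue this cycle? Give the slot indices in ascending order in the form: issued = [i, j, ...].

issued = [0, 2, 4]

[0] ALU needs rd=2 wr=1: ok; after: ALU=0 MUL=2 MEM=2 BR=1, R=2, W=2
[1] ALU needs rd=1 wr=1: FU; after: ALU=0 MUL=2 MEM=2 BR=1, R=2, W=2
[2] MEM needs rd=1 wr=1: ok; after: ALU=0 MUL=2 MEM=1 BR=1, R=1, W=1
[3] MUL needs rd=2 wr=1: RD_PORT; after: ALU=0 MUL=2 MEM=1 BR=1, R=1, W=1
[4] MUL needs rd=1 wr=1: ok; after: ALU=0 MUL=1 MEM=1 BR=1, R=0, W=0
[5] ALU needs rd=2 wr=1: FU; after: ALU=0 MUL=1 MEM=1 BR=1, R=0, W=0
[6] MEM needs rd=2 wr=0: RD_PORT; after: ALU=0 MUL=1 MEM=1 BR=1, R=0, W=0
[7] MEM needs rd=2 wr=0: RD_PORT; after: ALU=0 MUL=1 MEM=1 BR=1, R=0, W=0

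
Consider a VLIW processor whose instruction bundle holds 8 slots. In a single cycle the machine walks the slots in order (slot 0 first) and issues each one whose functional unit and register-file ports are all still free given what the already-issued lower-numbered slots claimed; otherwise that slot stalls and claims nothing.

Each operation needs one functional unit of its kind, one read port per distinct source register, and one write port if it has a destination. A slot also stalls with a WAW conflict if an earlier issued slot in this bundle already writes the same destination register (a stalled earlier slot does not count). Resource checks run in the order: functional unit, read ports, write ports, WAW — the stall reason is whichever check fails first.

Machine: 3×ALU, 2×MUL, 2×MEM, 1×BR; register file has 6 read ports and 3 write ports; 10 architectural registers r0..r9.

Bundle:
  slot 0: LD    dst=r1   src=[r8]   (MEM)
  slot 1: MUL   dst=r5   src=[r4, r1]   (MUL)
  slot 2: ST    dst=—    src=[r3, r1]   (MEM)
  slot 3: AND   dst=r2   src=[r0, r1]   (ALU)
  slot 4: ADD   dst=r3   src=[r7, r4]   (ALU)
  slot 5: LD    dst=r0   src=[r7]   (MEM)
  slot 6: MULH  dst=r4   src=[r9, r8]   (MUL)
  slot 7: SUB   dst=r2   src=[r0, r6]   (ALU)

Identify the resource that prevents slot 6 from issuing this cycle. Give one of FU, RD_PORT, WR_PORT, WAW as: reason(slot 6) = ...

reason(slot 6) = RD_PORT

slot 0 (MEM): ISSUE — free A3,Mu2,Ld1,B1 rp5 wp2
slot 1 (MUL): ISSUE — free A3,Mu1,Ld1,B1 rp3 wp1
slot 2 (MEM): ISSUE — free A3,Mu1,Ld0,B1 rp1 wp1
slot 3 (ALU): stall RD_PORT — free A3,Mu1,Ld0,B1 rp1 wp1
slot 4 (ALU): stall RD_PORT — free A3,Mu1,Ld0,B1 rp1 wp1
slot 5 (MEM): stall FU — free A3,Mu1,Ld0,B1 rp1 wp1
slot 6 (MUL): stall RD_PORT — free A3,Mu1,Ld0,B1 rp1 wp1
slot 7 (ALU): stall RD_PORT — free A3,Mu1,Ld0,B1 rp1 wp1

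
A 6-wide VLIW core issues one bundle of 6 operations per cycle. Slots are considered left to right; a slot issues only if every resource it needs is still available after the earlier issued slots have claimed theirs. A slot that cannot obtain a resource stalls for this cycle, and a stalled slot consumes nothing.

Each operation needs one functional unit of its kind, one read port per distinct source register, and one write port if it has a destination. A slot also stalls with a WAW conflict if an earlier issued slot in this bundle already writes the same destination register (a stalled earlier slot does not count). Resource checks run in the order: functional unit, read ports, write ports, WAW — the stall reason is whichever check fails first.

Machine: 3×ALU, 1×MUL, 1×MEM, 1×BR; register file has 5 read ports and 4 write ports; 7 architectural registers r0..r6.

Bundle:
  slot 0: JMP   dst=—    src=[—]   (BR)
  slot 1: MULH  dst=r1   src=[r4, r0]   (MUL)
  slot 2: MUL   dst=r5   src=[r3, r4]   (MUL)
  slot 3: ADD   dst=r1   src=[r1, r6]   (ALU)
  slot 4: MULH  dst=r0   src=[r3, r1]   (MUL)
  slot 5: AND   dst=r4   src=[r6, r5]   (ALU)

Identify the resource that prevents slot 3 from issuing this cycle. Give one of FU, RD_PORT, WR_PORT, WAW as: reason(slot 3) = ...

reason(slot 3) = WAW

[0] BR needs rd=0 wr=0: ok; after: ALU=3 MUL=1 MEM=1 BR=0, R=5, W=4
[1] MUL needs rd=2 wr=1: ok; after: ALU=3 MUL=0 MEM=1 BR=0, R=3, W=3
[2] MUL needs rd=2 wr=1: FU; after: ALU=3 MUL=0 MEM=1 BR=0, R=3, W=3
[3] ALU needs rd=2 wr=1: WAW; after: ALU=3 MUL=0 MEM=1 BR=0, R=3, W=3
[4] MUL needs rd=2 wr=1: FU; after: ALU=3 MUL=0 MEM=1 BR=0, R=3, W=3
[5] ALU needs rd=2 wr=1: ok; after: ALU=2 MUL=0 MEM=1 BR=0, R=1, W=2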